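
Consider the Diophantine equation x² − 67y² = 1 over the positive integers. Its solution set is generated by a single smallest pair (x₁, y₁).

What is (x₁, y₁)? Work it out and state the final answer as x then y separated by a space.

d=67: √d = [8; 5,2,1,1,7,1,1,2,5,16] (ℓ=10, even), read p_9/q_9
a_0=8:  p_0=8·1+0=8,  q_0=8·0+1=1
…
a_2=2:  p_2=2·41+8=90,  q_2=2·5+1=11
a_3=1:  p_3=1·90+41=131,  q_3=1·11+5=16
a_4=1:  p_4=1·131+90=221,  q_4=1·16+11=27
…
a_8=2:  p_8=2·3577+1899=9053,  q_8=2·437+232=1106
a_9=5:  p_9=5·9053+3577=48842,  q_9=5·1106+437=5967
(x₁, y₁) = (48842, 5967);  48842² − 67·5967² = 1 ✓

48842 5967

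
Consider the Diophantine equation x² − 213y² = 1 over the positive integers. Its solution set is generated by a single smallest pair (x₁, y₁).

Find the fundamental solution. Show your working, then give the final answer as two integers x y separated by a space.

√213 → a₀=14, period (1,1,2,6,1,8,1,6,2,1,1,28); ℓ=12 even so k=11
i=0: a=14 ⇒ p=14, q=1
i=1: a=1 ⇒ p=15, q=1
i=2: a=1 ⇒ p=29, q=2
i=3: a=2 ⇒ p=73, q=5
i=4: a=6 ⇒ p=467, q=32
i=5: a=1 ⇒ p=540, q=37
…
i=7: a=1 ⇒ p=5327, q=365
i=8: a=6 ⇒ p=36749, q=2518
…
i=10: a=1 ⇒ p=115574, q=7919
i=11: a=1 ⇒ p=194399, q=13320
(x₁, y₁) = (194399, 13320);  194399² − 213·13320² = 1 ✓

194399 13320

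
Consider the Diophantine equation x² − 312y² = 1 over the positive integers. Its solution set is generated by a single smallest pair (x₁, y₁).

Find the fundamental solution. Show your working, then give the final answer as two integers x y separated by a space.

√312 = [17; 1,1,1,34, …], period ℓ=4 (even) → k=3
a_0=17:  p_0=17·1+0=17,  q_0=17·0+1=1
a_1=1:  p_1=1·17+1=18,  q_1=1·1+0=1
a_2=1:  p_2=1·18+17=35,  q_2=1·1+1=2
a_3=1:  p_3=1·35+18=53,  q_3=1·2+1=3
fundamental: x₁=53, y₁=3  (since 2809 − 312·9 = 1)

53 3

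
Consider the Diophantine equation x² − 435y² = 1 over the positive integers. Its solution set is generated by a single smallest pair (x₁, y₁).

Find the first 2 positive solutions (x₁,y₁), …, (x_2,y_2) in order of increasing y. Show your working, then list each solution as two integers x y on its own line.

[20; 1,5,1,40] for √435; ℓ=4 ⇒ convergent index 3
i=0: a=20 ⇒ p=20, q=1
…
i=2: a=5 ⇒ p=125, q=6
i=3: a=1 ⇒ p=146, q=7
→ (146, 7).  Check: 146²=21316, 435·7²=21315, difference 1.
(146+7√435)^2 = 42631 + 2044√435

146 7
42631 2044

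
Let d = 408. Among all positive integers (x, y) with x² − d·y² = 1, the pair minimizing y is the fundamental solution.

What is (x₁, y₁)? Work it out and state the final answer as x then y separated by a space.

101 5

[20; 5,40] for √408; ℓ=2 ⇒ convergent index 1
k=0  a_k=20  p_k/q_k = 20/1
k=1  a_k=5  p_k/q_k = 101/5
fundamental: x₁=101, y₁=5  (since 10201 − 408·25 = 1)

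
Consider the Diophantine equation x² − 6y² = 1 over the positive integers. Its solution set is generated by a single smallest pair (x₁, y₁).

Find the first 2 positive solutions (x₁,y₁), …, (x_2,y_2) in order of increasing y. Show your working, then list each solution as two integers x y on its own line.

5 2
49 20

d=6: √d = [2; 2,4] (ℓ=2, even), read p_1/q_1
k=0  a_k=2  p_k/q_k = 2/1
k=1  a_k=2  p_k/q_k = 5/2
fundamental: x₁=5, y₁=2  (since 25 − 6·4 = 1)
k=2:  x_2 = 5·5+6·2·2 = 49,  y_2 = 5·2+2·5 = 20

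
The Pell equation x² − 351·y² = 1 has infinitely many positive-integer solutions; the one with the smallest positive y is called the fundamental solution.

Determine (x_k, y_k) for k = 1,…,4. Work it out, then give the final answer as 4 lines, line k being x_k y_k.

d=351: √d = [18; 1,2,1,3,2,2,2,3,1,2,1,36] (ℓ=12, even), read p_11/q_11
k=0  a_k=18  p_k/q_k = 18/1
…
k=4  a_k=3  p_k/q_k = 281/15
…
k=9  a_k=1  p_k/q_k = 16543/883
k=10  a_k=2  p_k/q_k = 45882/2449
k=11  a_k=1  p_k/q_k = 62425/3332
→ (62425, 3332).  Check: 62425²=3896880625, 351·3332²=3896880624, difference 1.
(x_2, y_2) = (62425·62425 + 351·3332·3332, 62425·3332 + 3332·62425) = (7793761249, 416000200)
(x_3, y_3) = (62425·7793761249 + 351·3332·416000200, 62425·416000200 + 3332·7793761249) = (973051091875225, 51937624966668)
(x_4, y_4) = (62425·973051091875225 + 351·3332·51937624966668, 62425·51937624966668 + 3332·973051091875225) = (121485428812828080001, 6484412476672499600)

62425 3332
7793761249 416000200
973051091875225 51937624966668
121485428812828080001 6484412476672499600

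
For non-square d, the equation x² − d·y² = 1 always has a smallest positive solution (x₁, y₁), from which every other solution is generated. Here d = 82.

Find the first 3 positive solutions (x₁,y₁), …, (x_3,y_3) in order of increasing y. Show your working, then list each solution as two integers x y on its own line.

163 18
53137 5868
17322499 1912950

[9; 18] for √82; ℓ=1 ⇒ convergent index 1
i=0: a=9 ⇒ p=9, q=1
i=1: a=18 ⇒ p=163, q=18
→ (163, 18).  Check: 163²=26569, 82·18²=26568, difference 1.
k=2:  x_2 = 163·163+82·18·18 = 53137,  y_2 = 163·18+18·163 = 5868
k=3:  x_3 = 163·53137+82·18·5868 = 17322499,  y_3 = 163·5868+18·53137 = 1912950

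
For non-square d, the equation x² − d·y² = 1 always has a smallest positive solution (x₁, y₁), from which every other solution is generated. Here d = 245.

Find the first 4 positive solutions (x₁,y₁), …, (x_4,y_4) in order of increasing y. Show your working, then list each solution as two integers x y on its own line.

51841 3312
5374978561 343394784
557288527109761 35603857991376
57780789062419261441 3691479203918451648

d=245: √d = [15; 1,1,1,7,6,7,1,1,1,30] (ℓ=10, even), read p_9/q_9
i=0: a=15 ⇒ p=15, q=1
i=1: a=1 ⇒ p=16, q=1
i=2: a=1 ⇒ p=31, q=2
i=3: a=1 ⇒ p=47, q=3
i=4: a=7 ⇒ p=360, q=23
i=5: a=6 ⇒ p=2207, q=141
i=6: a=7 ⇒ p=15809, q=1010
i=7: a=1 ⇒ p=18016, q=1151
i=8: a=1 ⇒ p=33825, q=2161
i=9: a=1 ⇒ p=51841, q=3312
(x₁, y₁) = (51841, 3312);  51841² − 245·3312² = 1 ✓
(51841+3312√245)^2 = 5374978561 + 343394784√245
(51841+3312√245)^3 = 557288527109761 + 35603857991376√245
(51841+3312√245)^4 = 57780789062419261441 + 3691479203918451648√245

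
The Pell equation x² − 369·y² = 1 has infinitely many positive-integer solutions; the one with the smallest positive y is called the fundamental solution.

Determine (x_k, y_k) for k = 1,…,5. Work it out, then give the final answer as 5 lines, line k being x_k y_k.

8396801 437120
141012534067201 7340819306240
2368108374136006451201 123278797782910239360
39769069528107045198367948801 2070295065004669620717268480
667865925565355162349028245713920001 34767711344252426473018978470025600

d=369: √d = [19; 4,1,3,2,7,4,7,2,3,1,4,38] (ℓ=12, even), read p_11/q_11
a_0=19:  p_0=19·1+0=19,  q_0=19·0+1=1
…
a_5=7:  p_5=7·826+365=6147,  q_5=7·43+19=320
…
a_7=7:  p_7=7·25414+6147=184045,  q_7=7·1323+320=9581
…
a_9=3:  p_9=3·393504+184045=1364557,  q_9=3·20485+9581=71036
a_10=1:  p_10=1·1364557+393504=1758061,  q_10=1·71036+20485=91521
a_11=4:  p_11=4·1758061+1364557=8396801,  q_11=4·91521+71036=437120
(x₁, y₁) = (8396801, 437120);  8396801² − 369·437120² = 1 ✓
(x_2, y_2) = (8396801·8396801 + 369·437120·437120, 8396801·437120 + 437120·8396801) = (141012534067201, 7340819306240)
(x_3, y_3) = (8396801·141012534067201 + 369·437120·7340819306240, 8396801·7340819306240 + 437120·141012534067201) = (2368108374136006451201, 123278797782910239360)
(x_4, y_4) = (8396801·2368108374136006451201 + 369·437120·123278797782910239360, 8396801·123278797782910239360 + 437120·2368108374136006451201) = (39769069528107045198367948801, 2070295065004669620717268480)
(x_5, y_5) = (8396801·39769069528107045198367948801 + 369·437120·2070295065004669620717268480, 8396801·2070295065004669620717268480 + 437120·39769069528107045198367948801) = (667865925565355162349028245713920001, 34767711344252426473018978470025600)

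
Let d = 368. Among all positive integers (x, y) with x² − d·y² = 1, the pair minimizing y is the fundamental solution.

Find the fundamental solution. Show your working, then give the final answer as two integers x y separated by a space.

d=368: √d = [19; 5,2,5,38] (ℓ=4, even), read p_3/q_3
a_0=19:  p_0=19·1+0=19,  q_0=19·0+1=1
…
a_2=2:  p_2=2·96+19=211,  q_2=2·5+1=11
a_3=5:  p_3=5·211+96=1151,  q_3=5·11+5=60
→ (1151, 60).  Check: 1151²=1324801, 368·60²=1324800, difference 1.

1151 60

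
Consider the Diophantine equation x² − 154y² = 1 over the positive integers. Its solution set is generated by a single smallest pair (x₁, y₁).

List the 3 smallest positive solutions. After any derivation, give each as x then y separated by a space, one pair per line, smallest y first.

d=154: √d = [12; 2,2,3,1,2,1,3,2,2,24] (ℓ=10, even), read p_9/q_9
a_0=12:  p_0=12·1+0=12,  q_0=12·0+1=1
a_1=2:  p_1=2·12+1=25,  q_1=2·1+0=2
…
a_3=3:  p_3=3·62+25=211,  q_3=3·5+2=17
a_4=1:  p_4=1·211+62=273,  q_4=1·17+5=22
a_5=2:  p_5=2·273+211=757,  q_5=2·22+17=61
…
a_7=3:  p_7=3·1030+757=3847,  q_7=3·83+61=310
a_8=2:  p_8=2·3847+1030=8724,  q_8=2·310+83=703
a_9=2:  p_9=2·8724+3847=21295,  q_9=2·703+310=1716
fundamental: x₁=21295, y₁=1716  (since 453477025 − 154·2944656 = 1)
(x_2, y_2) = (21295·21295 + 154·1716·1716, 21295·1716 + 1716·21295) = (906954049, 73084440)
(x_3, y_3) = (21295·906954049 + 154·1716·73084440, 21295·73084440 + 1716·906954049) = (38627172925615, 3112666297884)

21295 1716
906954049 73084440
38627172925615 3112666297884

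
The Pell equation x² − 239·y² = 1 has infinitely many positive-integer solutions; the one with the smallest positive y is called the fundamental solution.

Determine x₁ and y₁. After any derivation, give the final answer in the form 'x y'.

√239 = [15; 2,5,1,2,4,15,4,2,1,5,2,30, …], period ℓ=12 (even) → k=11
a_0=15:  p_0=15·1+0=15,  q_0=15·0+1=1
a_1=2:  p_1=2·15+1=31,  q_1=2·1+0=2
…
a_4=2:  p_4=2·201+170=572,  q_4=2·13+11=37
a_5=4:  p_5=4·572+201=2489,  q_5=4·37+13=161
a_6=15:  p_6=15·2489+572=37907,  q_6=15·161+37=2452
…
a_10=5:  p_10=5·500258+346141=2847431,  q_10=5·32359+22390=184185
a_11=2:  p_11=2·2847431+500258=6195120,  q_11=2·184185+32359=400729
→ (6195120, 400729).  Check: 6195120²=38379511814400, 239·400729²=38379511814399, difference 1.

6195120 400729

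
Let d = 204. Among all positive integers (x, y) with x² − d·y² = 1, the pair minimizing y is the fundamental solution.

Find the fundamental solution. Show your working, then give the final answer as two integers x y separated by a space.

4999 350

√204 → a₀=14, period (3,1,1,6,1,1,3,28); ℓ=8 even so k=7
k=0  a_k=14  p_k/q_k = 14/1
…
k=2  a_k=1  p_k/q_k = 57/4
…
k=4  a_k=6  p_k/q_k = 657/46
k=5  a_k=1  p_k/q_k = 757/53
k=6  a_k=1  p_k/q_k = 1414/99
k=7  a_k=3  p_k/q_k = 4999/350
→ (4999, 350).  Check: 4999²=24990001, 204·350²=24990000, difference 1.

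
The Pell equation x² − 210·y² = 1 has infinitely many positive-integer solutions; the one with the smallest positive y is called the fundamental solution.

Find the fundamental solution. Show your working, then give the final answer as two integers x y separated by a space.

29 2

√210 → a₀=14, period (2,28); ℓ=2 even so k=1
k=0  a_k=14  p_k/q_k = 14/1
k=1  a_k=2  p_k/q_k = 29/2
fundamental: x₁=29, y₁=2  (since 841 − 210·4 = 1)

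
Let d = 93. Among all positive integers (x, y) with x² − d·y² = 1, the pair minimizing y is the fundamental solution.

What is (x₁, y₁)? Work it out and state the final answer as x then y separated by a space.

d=93: √d = [9; 1,1,1,4,6,4,1,1,1,18] (ℓ=10, even), read p_9/q_9
k=0  a_k=9  p_k/q_k = 9/1
k=1  a_k=1  p_k/q_k = 10/1
…
k=4  a_k=4  p_k/q_k = 135/14
k=5  a_k=6  p_k/q_k = 839/87
…
k=8  a_k=1  p_k/q_k = 7821/811
k=9  a_k=1  p_k/q_k = 12151/1260
→ (12151, 1260).  Check: 12151²=147646801, 93·1260²=147646800, difference 1.

12151 1260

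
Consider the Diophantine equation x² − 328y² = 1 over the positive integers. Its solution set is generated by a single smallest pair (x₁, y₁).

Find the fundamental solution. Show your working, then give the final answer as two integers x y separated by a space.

163 9

√328 = [18; 9,36, …], period ℓ=2 (even) → k=1
i=0: a=18 ⇒ p=18, q=1
i=1: a=9 ⇒ p=163, q=9
fundamental: x₁=163, y₁=9  (since 26569 − 328·81 = 1)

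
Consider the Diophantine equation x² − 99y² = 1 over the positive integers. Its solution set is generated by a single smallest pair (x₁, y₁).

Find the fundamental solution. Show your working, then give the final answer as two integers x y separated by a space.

[9; 1,18] for √99; ℓ=2 ⇒ convergent index 1
step 0: (9, 1)  from 9·(1,0) + (0,1)
step 1: (10, 1)  from 1·(9,1) + (1,0)
→ (10, 1).  Check: 10²=100, 99·1²=99, difference 1.

10 1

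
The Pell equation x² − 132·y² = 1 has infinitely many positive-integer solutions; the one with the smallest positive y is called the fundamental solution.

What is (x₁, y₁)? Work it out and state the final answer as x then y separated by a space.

23 2

√132 = [11; 2,22, …], period ℓ=2 (even) → k=1
step 0: (11, 1)  from 11·(1,0) + (0,1)
step 1: (23, 2)  from 2·(11,1) + (1,0)
(x₁, y₁) = (23, 2);  23² − 132·2² = 1 ✓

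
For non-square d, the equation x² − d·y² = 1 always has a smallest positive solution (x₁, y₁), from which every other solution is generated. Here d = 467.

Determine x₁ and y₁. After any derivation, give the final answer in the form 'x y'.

√467 = [21; 1,1,1,1,3,…,1,1,42, …], period ℓ=14 (even) → k=13
i=0: a=21 ⇒ p=21, q=1
i=1: a=1 ⇒ p=22, q=1
i=2: a=1 ⇒ p=43, q=2
i=3: a=1 ⇒ p=65, q=3
…
i=5: a=3 ⇒ p=389, q=18
…
i=7: a=21 ⇒ p=27164, q=1257
i=8: a=3 ⇒ p=82767, q=3830
…
i=11: a=1 ⇒ p=633697, q=29324
i=12: a=1 ⇒ p=991929, q=45901
i=13: a=1 ⇒ p=1625626, q=75225
fundamental: x₁=1625626, y₁=75225  (since 2642659891876 − 467·5658800625 = 1)

1625626 75225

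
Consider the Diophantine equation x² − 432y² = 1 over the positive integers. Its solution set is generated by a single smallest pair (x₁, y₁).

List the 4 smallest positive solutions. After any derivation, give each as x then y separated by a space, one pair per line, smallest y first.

d=432: √d = [20; 1,3,1,1,1,3,1,40] (ℓ=8, even), read p_7/q_7
step 0: (20, 1)  from 20·(1,0) + (0,1)
step 1: (21, 1)  from 1·(20,1) + (1,0)
step 2: (83, 4)  from 3·(21,1) + (20,1)
step 3: (104, 5)  from 1·(83,4) + (21,1)
step 4: (187, 9)  from 1·(104,5) + (83,4)
…
step 6: (1060, 51)  from 3·(291,14) + (187,9)
step 7: (1351, 65)  from 1·(1060,51) + (291,14)
(x₁, y₁) = (1351, 65);  1351² − 432·65² = 1 ✓
(1351+65√432)^2 = 3650401 + 175630√432
(1351+65√432)^3 = 9863382151 + 474552195√432
(1351+65√432)^4 = 26650854921601 + 1282239855260√432

1351 65
3650401 175630
9863382151 474552195
26650854921601 1282239855260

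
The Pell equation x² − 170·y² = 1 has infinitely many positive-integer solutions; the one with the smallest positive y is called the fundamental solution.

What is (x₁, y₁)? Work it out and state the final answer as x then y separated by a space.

√170 → a₀=13, period (26); ℓ=1 odd so k=1
a_0=13:  p_0=13·1+0=13,  q_0=13·0+1=1
a_1=26:  p_1=26·13+1=339,  q_1=26·1+0=26
→ (339, 26).  Check: 339²=114921, 170·26²=114920, difference 1.

339 26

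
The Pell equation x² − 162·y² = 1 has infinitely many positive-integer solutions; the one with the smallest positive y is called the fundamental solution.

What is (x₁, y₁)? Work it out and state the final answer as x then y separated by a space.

√162 = [12; 1,2,1,2,12,2,1,2,1,24, …], period ℓ=10 (even) → k=9
a_0=12:  p_0=12·1+0=12,  q_0=12·0+1=1
a_1=1:  p_1=1·12+1=13,  q_1=1·1+0=1
…
a_4=2:  p_4=2·51+38=140,  q_4=2·4+3=11
…
a_6=2:  p_6=2·1731+140=3602,  q_6=2·136+11=283
a_7=1:  p_7=1·3602+1731=5333,  q_7=1·283+136=419
a_8=2:  p_8=2·5333+3602=14268,  q_8=2·419+283=1121
a_9=1:  p_9=1·14268+5333=19601,  q_9=1·1121+419=1540
→ (19601, 1540).  Check: 19601²=384199201, 162·1540²=384199200, difference 1.

19601 1540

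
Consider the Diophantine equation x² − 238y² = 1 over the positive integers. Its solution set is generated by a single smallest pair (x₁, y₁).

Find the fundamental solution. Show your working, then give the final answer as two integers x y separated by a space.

√238 = [15; 2,2,1,14,1,2,2,30, …], period ℓ=8 (even) → k=7
step 0: (15, 1)  from 15·(1,0) + (0,1)
step 1: (31, 2)  from 2·(15,1) + (1,0)
step 2: (77, 5)  from 2·(31,2) + (15,1)
…
step 4: (1589, 103)  from 14·(108,7) + (77,5)
…
step 6: (4983, 323)  from 2·(1697,110) + (1589,103)
step 7: (11663, 756)  from 2·(4983,323) + (1697,110)
→ (11663, 756).  Check: 11663²=136025569, 238·756²=136025568, difference 1.

11663 756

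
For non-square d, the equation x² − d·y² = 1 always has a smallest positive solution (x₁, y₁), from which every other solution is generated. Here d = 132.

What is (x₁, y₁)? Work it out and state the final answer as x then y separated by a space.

[11; 2,22] for √132; ℓ=2 ⇒ convergent index 1
k=0  a_k=11  p_k/q_k = 11/1
k=1  a_k=2  p_k/q_k = 23/2
→ (23, 2).  Check: 23²=529, 132·2²=528, difference 1.

23 2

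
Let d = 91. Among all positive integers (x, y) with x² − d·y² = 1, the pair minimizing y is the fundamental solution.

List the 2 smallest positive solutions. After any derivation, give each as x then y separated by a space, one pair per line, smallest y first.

1574 165
4954951 519420

√91 = [9; 1,1,5,1,5,1,1,18, …], period ℓ=8 (even) → k=7
i=0: a=9 ⇒ p=9, q=1
i=1: a=1 ⇒ p=10, q=1
i=2: a=1 ⇒ p=19, q=2
i=3: a=5 ⇒ p=105, q=11
i=4: a=1 ⇒ p=124, q=13
i=5: a=5 ⇒ p=725, q=76
i=6: a=1 ⇒ p=849, q=89
i=7: a=1 ⇒ p=1574, q=165
(x₁, y₁) = (1574, 165);  1574² − 91·165² = 1 ✓
(x_2, y_2) = (1574·1574 + 91·165·165, 1574·165 + 165·1574) = (4954951, 519420)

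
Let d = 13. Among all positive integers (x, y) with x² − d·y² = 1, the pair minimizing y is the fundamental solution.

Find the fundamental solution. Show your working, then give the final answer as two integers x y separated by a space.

649 180

√13 → a₀=3, period (1,1,1,1,6); ℓ=5 odd so k=9
step 0: (3, 1)  from 3·(1,0) + (0,1)
step 1: (4, 1)  from 1·(3,1) + (1,0)
…
step 6: (137, 38)  from 1·(119,33) + (18,5)
step 7: (256, 71)  from 1·(137,38) + (119,33)
step 8: (393, 109)  from 1·(256,71) + (137,38)
step 9: (649, 180)  from 1·(393,109) + (256,71)
→ (649, 180).  Check: 649²=421201, 13·180²=421200, difference 1.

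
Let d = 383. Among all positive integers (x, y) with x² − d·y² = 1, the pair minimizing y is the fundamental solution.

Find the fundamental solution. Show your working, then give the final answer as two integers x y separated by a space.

18768 959

[19; 1,1,3,19,3,1,1,38] for √383; ℓ=8 ⇒ convergent index 7
i=0: a=19 ⇒ p=19, q=1
i=1: a=1 ⇒ p=20, q=1
…
i=5: a=3 ⇒ p=8063, q=412
i=6: a=1 ⇒ p=10705, q=547
i=7: a=1 ⇒ p=18768, q=959
→ (18768, 959).  Check: 18768²=352237824, 383·959²=352237823, difference 1.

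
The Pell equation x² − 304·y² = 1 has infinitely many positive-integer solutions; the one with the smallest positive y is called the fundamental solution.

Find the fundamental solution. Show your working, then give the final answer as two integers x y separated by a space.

√304 = [17; 2,3,2,1,1,1,1,1,2,3,2,34, …], period ℓ=12 (even) → k=11
a_0=17:  p_0=17·1+0=17,  q_0=17·0+1=1
a_1=2:  p_1=2·17+1=35,  q_1=2·1+0=2
a_2=3:  p_2=3·35+17=122,  q_2=3·2+1=7
a_3=2:  p_3=2·122+35=279,  q_3=2·7+2=16
a_4=1:  p_4=1·279+122=401,  q_4=1·16+7=23
a_5=1:  p_5=1·401+279=680,  q_5=1·23+16=39
a_6=1:  p_6=1·680+401=1081,  q_6=1·39+23=62
…
a_10=3:  p_10=3·7445+2842=25177,  q_10=3·427+163=1444
a_11=2:  p_11=2·25177+7445=57799,  q_11=2·1444+427=3315
(x₁, y₁) = (57799, 3315);  57799² − 304·3315² = 1 ✓

57799 3315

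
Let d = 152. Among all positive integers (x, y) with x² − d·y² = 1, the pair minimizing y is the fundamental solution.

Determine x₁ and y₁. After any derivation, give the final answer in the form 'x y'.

√152 → a₀=12, period (3,24); ℓ=2 even so k=1
i=0: a=12 ⇒ p=12, q=1
i=1: a=3 ⇒ p=37, q=3
→ (37, 3).  Check: 37²=1369, 152·3²=1368, difference 1.

37 3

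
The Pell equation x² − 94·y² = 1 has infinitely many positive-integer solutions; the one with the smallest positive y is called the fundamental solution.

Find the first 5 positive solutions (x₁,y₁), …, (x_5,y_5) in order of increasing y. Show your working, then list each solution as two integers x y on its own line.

d=94: √d = [9; 1,2,3,1,1,…,2,1,18] (ℓ=16, even), read p_15/q_15
a_0=9:  p_0=9·1+0=9,  q_0=9·0+1=1
a_1=1:  p_1=1·9+1=10,  q_1=1·1+0=1
a_2=2:  p_2=2·10+9=29,  q_2=2·1+1=3
…
a_4=1:  p_4=1·97+29=126,  q_4=1·10+3=13
a_5=1:  p_5=1·126+97=223,  q_5=1·13+10=23
a_6=5:  p_6=5·223+126=1241,  q_6=5·23+13=128
a_7=1:  p_7=1·1241+223=1464,  q_7=1·128+23=151
a_8=8:  p_8=8·1464+1241=12953,  q_8=8·151+128=1336
a_9=1:  p_9=1·12953+1464=14417,  q_9=1·1336+151=1487
…
a_11=1:  p_11=1·85038+14417=99455,  q_11=1·8771+1487=10258
a_12=1:  p_12=1·99455+85038=184493,  q_12=1·10258+8771=19029
a_13=3:  p_13=3·184493+99455=652934,  q_13=3·19029+10258=67345
a_14=2:  p_14=2·652934+184493=1490361,  q_14=2·67345+19029=153719
a_15=1:  p_15=1·1490361+652934=2143295,  q_15=1·153719+67345=221064
→ (2143295, 221064).  Check: 2143295²=4593713457025, 94·221064²=4593713457024, difference 1.
(x_2, y_2) = (2143295·2143295 + 94·221064·221064, 2143295·221064 + 221064·2143295) = (9187426914049, 947610731760)
(x_3, y_3) = (2143295·9187426914049 + 94·221064·947610731760, 2143295·947610731760 + 221064·9187426914049) = (39382732335491159615, 4062018686654877336)
(x_4, y_4) = (2143295·39382732335491159615 + 94·221064·4062018686654877336, 2143295·4062018686654877336 + 221064·39382732335491159615) = (168817626601983862467148801, 17412208682026983028992480)
(x_5, y_5) = (2143295·168817626601983862467148801 + 94·221064·17412208682026983028992480, 2143295·17412208682026983028992480 + 221064·168817626601983862467148801) = (723651950015758622280719887718975, 74638999614285983163562219965864)

2143295 221064
9187426914049 947610731760
39382732335491159615 4062018686654877336
168817626601983862467148801 17412208682026983028992480
723651950015758622280719887718975 74638999614285983163562219965864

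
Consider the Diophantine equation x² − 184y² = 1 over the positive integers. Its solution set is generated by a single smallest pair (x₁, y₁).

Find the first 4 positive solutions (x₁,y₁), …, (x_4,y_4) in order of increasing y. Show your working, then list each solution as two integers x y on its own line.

24335 1794
1184384449 87313980
57643991108495 4249571404806
2805533046066067201 206826640184594040

d=184: √d = [13; 1,1,3,2,1,2,1,2,3,1,1,26] (ℓ=12, even), read p_11/q_11
a_0=13:  p_0=13·1+0=13,  q_0=13·0+1=1
a_1=1:  p_1=1·13+1=14,  q_1=1·1+0=1
…
a_3=3:  p_3=3·27+14=95,  q_3=3·2+1=7
a_4=2:  p_4=2·95+27=217,  q_4=2·7+2=16
a_5=1:  p_5=1·217+95=312,  q_5=1·16+7=23
a_6=2:  p_6=2·312+217=841,  q_6=2·23+16=62
…
a_10=1:  p_10=1·10594+3147=13741,  q_10=1·781+232=1013
a_11=1:  p_11=1·13741+10594=24335,  q_11=1·1013+781=1794
fundamental: x₁=24335, y₁=1794  (since 592192225 − 184·3218436 = 1)
(24335+1794√184)^2 = 1184384449 + 87313980√184
(24335+1794√184)^3 = 57643991108495 + 4249571404806√184
(24335+1794√184)^4 = 2805533046066067201 + 206826640184594040√184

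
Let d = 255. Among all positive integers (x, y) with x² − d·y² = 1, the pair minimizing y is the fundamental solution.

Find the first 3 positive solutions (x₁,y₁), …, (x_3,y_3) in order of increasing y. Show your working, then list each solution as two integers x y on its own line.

√255 → a₀=15, period (1,30); ℓ=2 even so k=1
k=0  a_k=15  p_k/q_k = 15/1
k=1  a_k=1  p_k/q_k = 16/1
(x₁, y₁) = (16, 1);  16² − 255·1² = 1 ✓
k=2:  x_2 = 16·16+255·1·1 = 511,  y_2 = 16·1+1·16 = 32
k=3:  x_3 = 16·511+255·1·32 = 16336,  y_3 = 16·32+1·511 = 1023

16 1
511 32
16336 1023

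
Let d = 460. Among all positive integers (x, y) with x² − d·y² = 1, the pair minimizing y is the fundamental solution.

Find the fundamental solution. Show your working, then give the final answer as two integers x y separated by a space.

2535751 118230

[21; 2,4,3,1,2,10,2,1,3,4,2,42] for √460; ℓ=12 ⇒ convergent index 11
step 0: (21, 1)  from 21·(1,0) + (0,1)
…
step 6: (23335, 1088)  from 10·(2252,105) + (815,38)
step 7: (48922, 2281)  from 2·(23335,1088) + (2252,105)
…
step 10: (1135029, 52921)  from 4·(265693,12388) + (72257,3369)
step 11: (2535751, 118230)  from 2·(1135029,52921) + (265693,12388)
(x₁, y₁) = (2535751, 118230);  2535751² − 460·118230² = 1 ✓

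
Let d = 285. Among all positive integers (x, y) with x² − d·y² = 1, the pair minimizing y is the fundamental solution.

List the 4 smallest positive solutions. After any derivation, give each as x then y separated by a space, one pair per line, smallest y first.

√285 → a₀=16, period (1,7,2,7,1,32); ℓ=6 even so k=5
a_0=16:  p_0=16·1+0=16,  q_0=16·0+1=1
a_1=1:  p_1=1·16+1=17,  q_1=1·1+0=1
a_2=7:  p_2=7·17+16=135,  q_2=7·1+1=8
a_3=2:  p_3=2·135+17=287,  q_3=2·8+1=17
a_4=7:  p_4=7·287+135=2144,  q_4=7·17+8=127
a_5=1:  p_5=1·2144+287=2431,  q_5=1·127+17=144
→ (2431, 144).  Check: 2431²=5909761, 285·144²=5909760, difference 1.
(x_2, y_2) = (2431·2431 + 285·144·144, 2431·144 + 144·2431) = (11819521, 700128)
(x_3, y_3) = (2431·11819521 + 285·144·700128, 2431·700128 + 144·11819521) = (57466508671, 3404022192)
(x_4, y_4) = (2431·57466508671 + 285·144·3404022192, 2431·3404022192 + 144·57466508671) = (279402153338881, 16550355197376)

2431 144
11819521 700128
57466508671 3404022192
279402153338881 16550355197376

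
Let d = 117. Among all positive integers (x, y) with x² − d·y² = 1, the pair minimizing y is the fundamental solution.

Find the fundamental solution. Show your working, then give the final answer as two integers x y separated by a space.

649 60

√117 = [10; 1,4,2,4,1,20, …], period ℓ=6 (even) → k=5
i=0: a=10 ⇒ p=10, q=1
…
i=3: a=2 ⇒ p=119, q=11
i=4: a=4 ⇒ p=530, q=49
i=5: a=1 ⇒ p=649, q=60
fundamental: x₁=649, y₁=60  (since 421201 − 117·3600 = 1)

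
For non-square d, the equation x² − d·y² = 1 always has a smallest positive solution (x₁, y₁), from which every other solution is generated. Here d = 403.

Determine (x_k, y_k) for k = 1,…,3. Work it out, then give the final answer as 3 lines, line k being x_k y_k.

669878 33369
897473069767 44706317964
1202394930058086974 59895557730143415

√403 = [20; 13,2,1,3,1,3,1,2,13,40, …], period ℓ=10 (even) → k=9
i=0: a=20 ⇒ p=20, q=1
i=1: a=13 ⇒ p=261, q=13
…
i=3: a=1 ⇒ p=803, q=40
i=4: a=3 ⇒ p=2951, q=147
i=5: a=1 ⇒ p=3754, q=187
i=6: a=3 ⇒ p=14213, q=708
i=7: a=1 ⇒ p=17967, q=895
i=8: a=2 ⇒ p=50147, q=2498
i=9: a=13 ⇒ p=669878, q=33369
→ (669878, 33369).  Check: 669878²=448736534884, 403·33369²=448736534883, difference 1.
(669878+33369√403)^2 = 897473069767 + 44706317964√403
(669878+33369√403)^3 = 1202394930058086974 + 59895557730143415√403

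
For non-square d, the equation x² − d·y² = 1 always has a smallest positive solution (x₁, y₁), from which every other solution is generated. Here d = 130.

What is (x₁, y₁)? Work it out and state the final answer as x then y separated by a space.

6499 570

√130 = [11; 2,2,22, …], period ℓ=3 (odd) → k=5
k=0  a_k=11  p_k/q_k = 11/1
k=1  a_k=2  p_k/q_k = 23/2
…
k=4  a_k=2  p_k/q_k = 2611/229
k=5  a_k=2  p_k/q_k = 6499/570
(x₁, y₁) = (6499, 570);  6499² − 130·570² = 1 ✓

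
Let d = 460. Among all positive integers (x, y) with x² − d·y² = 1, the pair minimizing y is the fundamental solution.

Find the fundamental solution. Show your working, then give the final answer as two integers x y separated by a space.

d=460: √d = [21; 2,4,3,1,2,10,2,1,3,4,2,42] (ℓ=12, even), read p_11/q_11
step 0: (21, 1)  from 21·(1,0) + (0,1)
step 1: (43, 2)  from 2·(21,1) + (1,0)
…
step 5: (2252, 105)  from 2·(815,38) + (622,29)
…
step 9: (265693, 12388)  from 3·(72257,3369) + (48922,2281)
step 10: (1135029, 52921)  from 4·(265693,12388) + (72257,3369)
step 11: (2535751, 118230)  from 2·(1135029,52921) + (265693,12388)
(x₁, y₁) = (2535751, 118230);  2535751² − 460·118230² = 1 ✓

2535751 118230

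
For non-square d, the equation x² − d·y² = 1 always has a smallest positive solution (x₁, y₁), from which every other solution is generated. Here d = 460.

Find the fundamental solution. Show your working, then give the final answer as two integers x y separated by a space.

√460 → a₀=21, period (2,4,3,1,2,10,2,1,3,4,2,42); ℓ=12 even so k=11
step 0: (21, 1)  from 21·(1,0) + (0,1)
…
step 6: (23335, 1088)  from 10·(2252,105) + (815,38)
step 7: (48922, 2281)  from 2·(23335,1088) + (2252,105)
…
step 10: (1135029, 52921)  from 4·(265693,12388) + (72257,3369)
step 11: (2535751, 118230)  from 2·(1135029,52921) + (265693,12388)
→ (2535751, 118230).  Check: 2535751²=6430033134001, 460·118230²=6430033134000, difference 1.

2535751 118230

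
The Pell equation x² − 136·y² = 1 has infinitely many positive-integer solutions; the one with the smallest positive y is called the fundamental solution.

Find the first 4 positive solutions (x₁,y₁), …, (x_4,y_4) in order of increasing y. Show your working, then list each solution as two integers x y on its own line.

35 3
2449 210
171395 14697
11995201 1028580

√136 → a₀=11, period (1,1,1,22); ℓ=4 even so k=3
step 0: (11, 1)  from 11·(1,0) + (0,1)
step 1: (12, 1)  from 1·(11,1) + (1,0)
step 2: (23, 2)  from 1·(12,1) + (11,1)
step 3: (35, 3)  from 1·(23,2) + (12,1)
→ (35, 3).  Check: 35²=1225, 136·3²=1224, difference 1.
k=2:  x_2 = 35·35+136·3·3 = 2449,  y_2 = 35·3+3·35 = 210
k=3:  x_3 = 35·2449+136·3·210 = 171395,  y_3 = 35·210+3·2449 = 14697
k=4:  x_4 = 35·171395+136·3·14697 = 11995201,  y_4 = 35·14697+3·171395 = 1028580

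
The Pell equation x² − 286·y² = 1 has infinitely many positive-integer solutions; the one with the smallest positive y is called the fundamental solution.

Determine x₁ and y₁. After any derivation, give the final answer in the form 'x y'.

561835 33222

√286 = [16; 1,10,3,3,2,3,3,10,1,32, …], period ℓ=10 (even) → k=9
k=0  a_k=16  p_k/q_k = 16/1
k=1  a_k=1  p_k/q_k = 17/1
…
k=3  a_k=3  p_k/q_k = 575/34
k=4  a_k=3  p_k/q_k = 1911/113
k=5  a_k=2  p_k/q_k = 4397/260
k=6  a_k=3  p_k/q_k = 15102/893
k=7  a_k=3  p_k/q_k = 49703/2939
k=8  a_k=10  p_k/q_k = 512132/30283
k=9  a_k=1  p_k/q_k = 561835/33222
fundamental: x₁=561835, y₁=33222  (since 315658567225 − 286·1103701284 = 1)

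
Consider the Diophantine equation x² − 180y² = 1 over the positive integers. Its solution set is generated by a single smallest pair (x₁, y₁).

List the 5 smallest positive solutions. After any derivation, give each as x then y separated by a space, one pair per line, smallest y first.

161 12
51841 3864
16692641 1244196
5374978561 400627248
1730726404001 129000729660

√180 → a₀=13, period (2,2,2,26); ℓ=4 even so k=3
step 0: (13, 1)  from 13·(1,0) + (0,1)
step 1: (27, 2)  from 2·(13,1) + (1,0)
step 2: (67, 5)  from 2·(27,2) + (13,1)
step 3: (161, 12)  from 2·(67,5) + (27,2)
→ (161, 12).  Check: 161²=25921, 180·12²=25920, difference 1.
n=2: (161,12)∘(161,12) = (161·161+180·12·12, 161·12+12·161) = (51841,3864)
n=3: (51841,3864)∘(161,12) = (161·51841+180·12·3864, 161·3864+12·51841) = (16692641,1244196)
n=4: (16692641,1244196)∘(161,12) = (161·16692641+180·12·1244196, 161·1244196+12·16692641) = (5374978561,400627248)
n=5: (5374978561,400627248)∘(161,12) = (161·5374978561+180·12·400627248, 161·400627248+12·5374978561) = (1730726404001,129000729660)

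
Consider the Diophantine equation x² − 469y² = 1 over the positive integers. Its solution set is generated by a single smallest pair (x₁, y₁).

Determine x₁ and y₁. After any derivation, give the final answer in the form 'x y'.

137215 6336

d=469: √d = [21; 1,1,1,10,6,10,1,1,1,42] (ℓ=10, even), read p_9/q_9
a_0=21:  p_0=21·1+0=21,  q_0=21·0+1=1
…
a_2=1:  p_2=1·22+21=43,  q_2=1·1+1=2
a_3=1:  p_3=1·43+22=65,  q_3=1·2+1=3
a_4=10:  p_4=10·65+43=693,  q_4=10·3+2=32
…
a_6=10:  p_6=10·4223+693=42923,  q_6=10·195+32=1982
a_7=1:  p_7=1·42923+4223=47146,  q_7=1·1982+195=2177
a_8=1:  p_8=1·47146+42923=90069,  q_8=1·2177+1982=4159
a_9=1:  p_9=1·90069+47146=137215,  q_9=1·4159+2177=6336
fundamental: x₁=137215, y₁=6336  (since 18827956225 − 469·40144896 = 1)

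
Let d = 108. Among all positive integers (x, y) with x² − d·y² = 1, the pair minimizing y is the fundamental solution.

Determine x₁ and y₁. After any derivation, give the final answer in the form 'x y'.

√108 → a₀=10, period (2,1,1,4,1,1,2,20); ℓ=8 even so k=7
step 0: (10, 1)  from 10·(1,0) + (0,1)
step 1: (21, 2)  from 2·(10,1) + (1,0)
step 2: (31, 3)  from 1·(21,2) + (10,1)
step 3: (52, 5)  from 1·(31,3) + (21,2)
step 4: (239, 23)  from 4·(52,5) + (31,3)
…
step 6: (530, 51)  from 1·(291,28) + (239,23)
step 7: (1351, 130)  from 2·(530,51) + (291,28)
→ (1351, 130).  Check: 1351²=1825201, 108·130²=1825200, difference 1.

1351 130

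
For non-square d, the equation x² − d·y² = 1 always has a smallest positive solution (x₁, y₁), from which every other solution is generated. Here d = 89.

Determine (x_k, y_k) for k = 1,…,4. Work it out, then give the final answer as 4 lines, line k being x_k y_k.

500001 53000
500002000001 53000106000
500003000004500001 53000212000159000
500004000010000008000001 53000318000530000212000

[9; 2,3,3,2,18] for √89; ℓ=5 ⇒ convergent index 9
step 0: (9, 1)  from 9·(1,0) + (0,1)
step 1: (19, 2)  from 2·(9,1) + (1,0)
step 2: (66, 7)  from 3·(19,2) + (9,1)
step 3: (217, 23)  from 3·(66,7) + (19,2)
step 4: (500, 53)  from 2·(217,23) + (66,7)
…
step 7: (66019, 6998)  from 3·(18934,2007) + (9217,977)
step 8: (216991, 23001)  from 3·(66019,6998) + (18934,2007)
step 9: (500001, 53000)  from 2·(216991,23001) + (66019,6998)
fundamental: x₁=500001, y₁=53000  (since 250001000001 − 89·2809000000 = 1)
(x_2, y_2) = (500001·500001 + 89·53000·53000, 500001·53000 + 53000·500001) = (500002000001, 53000106000)
(x_3, y_3) = (500001·500002000001 + 89·53000·53000106000, 500001·53000106000 + 53000·500002000001) = (500003000004500001, 53000212000159000)
(x_4, y_4) = (500001·500003000004500001 + 89·53000·53000212000159000, 500001·53000212000159000 + 53000·500003000004500001) = (500004000010000008000001, 53000318000530000212000)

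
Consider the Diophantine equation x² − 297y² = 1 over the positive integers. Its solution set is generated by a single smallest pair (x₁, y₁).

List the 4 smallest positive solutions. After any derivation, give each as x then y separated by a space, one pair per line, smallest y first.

48599 2820
4723725601 274098360
459136680917399 26641812392460
44627167107085622401 2589530880648228720

√297 = [17; 4,3,1,1,2,1,1,3,4,34, …], period ℓ=10 (even) → k=9
k=0  a_k=17  p_k/q_k = 17/1
…
k=2  a_k=3  p_k/q_k = 224/13
k=3  a_k=1  p_k/q_k = 293/17
k=4  a_k=1  p_k/q_k = 517/30
…
k=7  a_k=1  p_k/q_k = 3171/184
k=8  a_k=3  p_k/q_k = 11357/659
k=9  a_k=4  p_k/q_k = 48599/2820
fundamental: x₁=48599, y₁=2820  (since 2361862801 − 297·7952400 = 1)
(x_2, y_2) = (48599·48599 + 297·2820·2820, 48599·2820 + 2820·48599) = (4723725601, 274098360)
(x_3, y_3) = (48599·4723725601 + 297·2820·274098360, 48599·274098360 + 2820·4723725601) = (459136680917399, 26641812392460)
(x_4, y_4) = (48599·459136680917399 + 297·2820·26641812392460, 48599·26641812392460 + 2820·459136680917399) = (44627167107085622401, 2589530880648228720)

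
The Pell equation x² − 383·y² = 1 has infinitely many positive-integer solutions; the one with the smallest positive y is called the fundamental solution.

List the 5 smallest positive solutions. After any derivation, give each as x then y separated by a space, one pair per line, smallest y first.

18768 959
704475647 35997024
26443197867024 1351184291905
992571874432137217 50718053544949056
37257177852241504710288 1903752856512023474111

d=383: √d = [19; 1,1,3,19,3,1,1,38] (ℓ=8, even), read p_7/q_7
step 0: (19, 1)  from 19·(1,0) + (0,1)
…
step 2: (39, 2)  from 1·(20,1) + (19,1)
step 3: (137, 7)  from 3·(39,2) + (20,1)
step 4: (2642, 135)  from 19·(137,7) + (39,2)
step 5: (8063, 412)  from 3·(2642,135) + (137,7)
step 6: (10705, 547)  from 1·(8063,412) + (2642,135)
step 7: (18768, 959)  from 1·(10705,547) + (8063,412)
→ (18768, 959).  Check: 18768²=352237824, 383·959²=352237823, difference 1.
k=2:  x_2 = 18768·18768+383·959·959 = 704475647,  y_2 = 18768·959+959·18768 = 35997024
k=3:  x_3 = 18768·704475647+383·959·35997024 = 26443197867024,  y_3 = 18768·35997024+959·704475647 = 1351184291905
k=4:  x_4 = 18768·26443197867024+383·959·1351184291905 = 992571874432137217,  y_4 = 18768·1351184291905+959·26443197867024 = 50718053544949056
k=5:  x_5 = 18768·992571874432137217+383·959·50718053544949056 = 37257177852241504710288,  y_5 = 18768·50718053544949056+959·992571874432137217 = 1903752856512023474111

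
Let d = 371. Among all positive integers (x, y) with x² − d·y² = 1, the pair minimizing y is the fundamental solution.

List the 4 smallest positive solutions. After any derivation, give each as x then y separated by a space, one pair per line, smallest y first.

[19; 3,1,4,1,3,38] for √371; ℓ=6 ⇒ convergent index 5
k=0  a_k=19  p_k/q_k = 19/1
…
k=3  a_k=4  p_k/q_k = 366/19
k=4  a_k=1  p_k/q_k = 443/23
k=5  a_k=3  p_k/q_k = 1695/88
(x₁, y₁) = (1695, 88);  1695² − 371·88² = 1 ✓
k=2:  x_2 = 1695·1695+371·88·88 = 5746049,  y_2 = 1695·88+88·1695 = 298320
k=3:  x_3 = 1695·5746049+371·88·298320 = 19479104415,  y_3 = 1695·298320+88·5746049 = 1011304712
k=4:  x_4 = 1695·19479104415+371·88·1011304712 = 66034158220801,  y_4 = 1695·1011304712+88·19479104415 = 3428322675360

1695 88
5746049 298320
19479104415 1011304712
66034158220801 3428322675360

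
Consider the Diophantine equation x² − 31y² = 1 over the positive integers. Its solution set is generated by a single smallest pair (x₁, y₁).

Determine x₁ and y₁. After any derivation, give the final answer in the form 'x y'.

1520 273

d=31: √d = [5; 1,1,3,5,3,1,1,10] (ℓ=8, even), read p_7/q_7
a_0=5:  p_0=5·1+0=5,  q_0=5·0+1=1
…
a_3=3:  p_3=3·11+6=39,  q_3=3·2+1=7
a_4=5:  p_4=5·39+11=206,  q_4=5·7+2=37
a_5=3:  p_5=3·206+39=657,  q_5=3·37+7=118
a_6=1:  p_6=1·657+206=863,  q_6=1·118+37=155
a_7=1:  p_7=1·863+657=1520,  q_7=1·155+118=273
(x₁, y₁) = (1520, 273);  1520² − 31·273² = 1 ✓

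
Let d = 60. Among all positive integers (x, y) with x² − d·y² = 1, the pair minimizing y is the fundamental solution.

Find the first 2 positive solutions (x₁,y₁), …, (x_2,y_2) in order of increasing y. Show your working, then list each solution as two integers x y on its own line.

31 4
1921 248

√60 → a₀=7, period (1,2,1,14); ℓ=4 even so k=3
step 0: (7, 1)  from 7·(1,0) + (0,1)
…
step 2: (23, 3)  from 2·(8,1) + (7,1)
step 3: (31, 4)  from 1·(23,3) + (8,1)
→ (31, 4).  Check: 31²=961, 60·4²=960, difference 1.
k=2:  x_2 = 31·31+60·4·4 = 1921,  y_2 = 31·4+4·31 = 248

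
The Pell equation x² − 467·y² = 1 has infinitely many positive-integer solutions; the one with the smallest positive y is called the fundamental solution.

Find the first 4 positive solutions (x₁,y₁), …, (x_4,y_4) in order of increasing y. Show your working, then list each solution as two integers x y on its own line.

√467 = [21; 1,1,1,1,3,…,1,1,42, …], period ℓ=14 (even) → k=13
a_0=21:  p_0=21·1+0=21,  q_0=21·0+1=1
…
a_5=3:  p_5=3·108+65=389,  q_5=3·5+3=18
a_6=3:  p_6=3·389+108=1275,  q_6=3·18+5=59
a_7=21:  p_7=21·1275+389=27164,  q_7=21·59+18=1257
a_8=3:  p_8=3·27164+1275=82767,  q_8=3·1257+59=3830
…
a_10=1:  p_10=1·275465+82767=358232,  q_10=1·12747+3830=16577
…
a_12=1:  p_12=1·633697+358232=991929,  q_12=1·29324+16577=45901
a_13=1:  p_13=1·991929+633697=1625626,  q_13=1·45901+29324=75225
fundamental: x₁=1625626, y₁=75225  (since 2642659891876 − 467·5658800625 = 1)
k=2:  x_2 = 1625626·1625626+467·75225·75225 = 5285319783751,  y_2 = 1625626·75225+75225·1625626 = 244575431700
k=3:  x_3 = 1625626·5285319783751+467·75225·244575431700 = 17183906517558380626,  y_3 = 1625626·244575431700+75225·5285319783751 = 795176361465413175
k=4:  x_4 = 1625626·17183906517558380626+467·75225·795176361465413175 = 55869210433019434807260001,  y_4 = 1625626·795176361465413175+75225·17183906517558380626 = 2585318735566902940613400

1625626 75225
5285319783751 244575431700
17183906517558380626 795176361465413175
55869210433019434807260001 2585318735566902940613400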